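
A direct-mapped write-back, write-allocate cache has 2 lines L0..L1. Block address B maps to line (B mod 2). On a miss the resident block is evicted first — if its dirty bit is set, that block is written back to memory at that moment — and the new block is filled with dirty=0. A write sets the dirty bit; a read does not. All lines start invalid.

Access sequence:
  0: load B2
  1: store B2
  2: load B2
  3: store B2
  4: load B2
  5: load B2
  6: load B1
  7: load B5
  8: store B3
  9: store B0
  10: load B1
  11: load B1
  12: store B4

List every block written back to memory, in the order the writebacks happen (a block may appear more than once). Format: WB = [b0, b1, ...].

WB = [2, 3, 0]

0: R B2 -> L0 miss  d=-]
1: W B2 -> L0 hit  d=D]
2: R B2 -> L0 hit  d=D]
3: W B2 -> L0 hit  d=D]
4: R B2 -> L0 hit  d=D]
5: R B2 -> L0 hit  d=D]
6: R B1 -> L1 miss  d=-]
7: R B5 -> L1 miss  d=-]
8: W B3 -> L1 miss  d=D]
9: W B0 -> L0 miss wb->B2  d=D]
10: R B1 -> L1 miss wb->B3  d=-]
11: R B1 -> L1 hit  d=-]
12: W B4 -> L0 miss wb->B0  d=D]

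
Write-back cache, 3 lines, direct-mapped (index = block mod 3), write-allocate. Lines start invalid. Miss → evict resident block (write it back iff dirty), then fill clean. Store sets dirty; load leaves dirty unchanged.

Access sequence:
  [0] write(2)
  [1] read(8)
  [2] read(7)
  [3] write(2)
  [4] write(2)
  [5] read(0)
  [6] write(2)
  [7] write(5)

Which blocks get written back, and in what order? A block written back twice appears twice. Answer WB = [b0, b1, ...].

  0 | W B2 → L2 miss [D]
  1 | R B8 → L2 miss wb→B2 [-]
  2 | R B7 → L1 miss [-]
  3 | W B2 → L2 miss [D]
  4 | W B2 → L2 hit [D]
  5 | R B0 → L0 miss [-]
  6 | W B2 → L2 hit [D]
  7 | W B5 → L2 miss wb→B2 [D]

WB = [2, 2]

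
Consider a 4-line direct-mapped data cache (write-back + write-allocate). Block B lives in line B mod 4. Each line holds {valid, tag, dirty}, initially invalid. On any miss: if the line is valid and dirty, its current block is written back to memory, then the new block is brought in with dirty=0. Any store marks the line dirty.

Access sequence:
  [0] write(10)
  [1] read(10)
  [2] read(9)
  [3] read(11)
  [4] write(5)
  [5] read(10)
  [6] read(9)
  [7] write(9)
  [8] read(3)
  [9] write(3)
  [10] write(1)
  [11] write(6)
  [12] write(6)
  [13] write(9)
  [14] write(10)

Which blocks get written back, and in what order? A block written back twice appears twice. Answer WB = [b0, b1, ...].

  0 | W B10 → L2 miss [D]
  1 | R B10 → L2 hit [D]
  2 | R B9 → L1 miss [-]
  3 | R B11 → L3 miss [-]
  4 | W B5 → L1 miss [D]
  5 | R B10 → L2 hit [D]
  6 | R B9 → L1 miss wb→B5 [-]
  7 | W B9 → L1 hit [D]
  8 | R B3 → L3 miss [-]
  9 | W B3 → L3 hit [D]
  10 | W B1 → L1 miss wb→B9 [D]
  11 | W B6 → L2 miss wb→B10 [D]
  12 | W B6 → L2 hit [D]
  13 | W B9 → L1 miss wb→B1 [D]
  14 | W B10 → L2 miss wb→B6 [D]

WB = [5, 9, 10, 1, 6]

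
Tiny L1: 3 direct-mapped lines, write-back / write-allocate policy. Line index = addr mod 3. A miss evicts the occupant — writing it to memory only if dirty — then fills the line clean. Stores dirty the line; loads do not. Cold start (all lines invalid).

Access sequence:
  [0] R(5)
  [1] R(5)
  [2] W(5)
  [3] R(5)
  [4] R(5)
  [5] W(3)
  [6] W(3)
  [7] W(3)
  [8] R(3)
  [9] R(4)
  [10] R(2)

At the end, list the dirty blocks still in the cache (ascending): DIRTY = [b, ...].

0: R B5 → L2 miss [-]
1: R B5 → L2 hit [-]
2: W B5 → L2 hit [D]
3: R B5 → L2 hit [D]
4: R B5 → L2 hit [D]
5: W B3 → L0 miss [D]
6: W B3 → L0 hit [D]
7: W B3 → L0 hit [D]
8: R B3 → L0 hit [D]
9: R B4 → L1 miss [-]
10: R B2 → L2 miss wb→B5 [-]

DIRTY = [3]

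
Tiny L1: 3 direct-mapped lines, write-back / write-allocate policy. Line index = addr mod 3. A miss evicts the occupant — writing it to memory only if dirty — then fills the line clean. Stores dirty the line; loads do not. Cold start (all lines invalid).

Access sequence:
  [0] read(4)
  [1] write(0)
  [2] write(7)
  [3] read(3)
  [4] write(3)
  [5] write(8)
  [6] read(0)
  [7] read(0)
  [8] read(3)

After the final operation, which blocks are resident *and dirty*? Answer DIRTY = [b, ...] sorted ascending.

DIRTY = [7, 8]

0: R B4 -> L1 miss  d=-]
1: W B0 -> L0 miss  d=D]
2: W B7 -> L1 miss  d=D]
3: R B3 -> L0 miss wb->B0  d=-]
4: W B3 -> L0 hit  d=D]
5: W B8 -> L2 miss  d=D]
6: R B0 -> L0 miss wb->B3  d=-]
7: R B0 -> L0 hit  d=-]
8: R B3 -> L0 miss  d=-]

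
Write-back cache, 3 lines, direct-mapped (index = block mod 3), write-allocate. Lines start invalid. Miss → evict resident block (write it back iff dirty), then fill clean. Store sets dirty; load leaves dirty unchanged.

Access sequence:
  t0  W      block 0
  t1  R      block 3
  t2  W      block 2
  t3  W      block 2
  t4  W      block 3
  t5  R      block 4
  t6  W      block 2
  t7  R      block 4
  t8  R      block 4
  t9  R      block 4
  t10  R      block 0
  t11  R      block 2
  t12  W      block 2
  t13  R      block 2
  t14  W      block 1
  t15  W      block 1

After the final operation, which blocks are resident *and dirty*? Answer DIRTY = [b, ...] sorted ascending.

DIRTY = [1, 2]

  0 | W B0 → L0 miss [D]
  1 | R B3 → L0 miss wb→B0 [-]
  2 | W B2 → L2 miss [D]
  3 | W B2 → L2 hit [D]
  4 | W B3 → L0 hit [D]
  5 | R B4 → L1 miss [-]
  6 | W B2 → L2 hit [D]
  7 | R B4 → L1 hit [-]
  8 | R B4 → L1 hit [-]
  9 | R B4 → L1 hit [-]
  10 | R B0 → L0 miss wb→B3 [-]
  11 | R B2 → L2 hit [D]
  12 | W B2 → L2 hit [D]
  13 | R B2 → L2 hit [D]
  14 | W B1 → L1 miss [D]
  15 | W B1 → L1 hit [D]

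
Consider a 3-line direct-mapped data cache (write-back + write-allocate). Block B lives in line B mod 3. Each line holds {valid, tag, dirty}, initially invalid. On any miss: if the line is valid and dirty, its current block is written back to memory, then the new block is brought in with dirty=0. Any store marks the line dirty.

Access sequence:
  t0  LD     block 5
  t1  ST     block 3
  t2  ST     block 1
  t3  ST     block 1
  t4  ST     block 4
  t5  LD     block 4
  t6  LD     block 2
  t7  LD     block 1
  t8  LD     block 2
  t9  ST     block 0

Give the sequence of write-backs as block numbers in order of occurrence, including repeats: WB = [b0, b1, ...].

WB = [1, 4, 3]

  0 | R B5 → L2 miss [-]
  1 | W B3 → L0 miss [D]
  2 | W B1 → L1 miss [D]
  3 | W B1 → L1 hit [D]
  4 | W B4 → L1 miss wb→B1 [D]
  5 | R B4 → L1 hit [D]
  6 | R B2 → L2 miss [-]
  7 | R B1 → L1 miss wb→B4 [-]
  8 | R B2 → L2 hit [-]
  9 | W B0 → L0 miss wb→B3 [D]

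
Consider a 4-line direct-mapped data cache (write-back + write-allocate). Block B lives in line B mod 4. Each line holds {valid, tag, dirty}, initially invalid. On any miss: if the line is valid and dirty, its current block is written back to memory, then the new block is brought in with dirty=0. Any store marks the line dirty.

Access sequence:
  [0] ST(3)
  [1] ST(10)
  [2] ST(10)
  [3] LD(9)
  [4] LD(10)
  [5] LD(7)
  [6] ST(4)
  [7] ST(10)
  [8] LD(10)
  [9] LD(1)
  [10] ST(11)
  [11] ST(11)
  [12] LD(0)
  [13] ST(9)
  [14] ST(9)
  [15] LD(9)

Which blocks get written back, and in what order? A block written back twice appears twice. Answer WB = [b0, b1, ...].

  0 | W B3 → L3 miss [D]
  1 | W B10 → L2 miss [D]
  2 | W B10 → L2 hit [D]
  3 | R B9 → L1 miss [-]
  4 | R B10 → L2 hit [D]
  5 | R B7 → L3 miss wb→B3 [-]
  6 | W B4 → L0 miss [D]
  7 | W B10 → L2 hit [D]
  8 | R B10 → L2 hit [D]
  9 | R B1 → L1 miss [-]
  10 | W B11 → L3 miss [D]
  11 | W B11 → L3 hit [D]
  12 | R B0 → L0 miss wb→B4 [-]
  13 | W B9 → L1 miss [D]
  14 | W B9 → L1 hit [D]
  15 | R B9 → L1 hit [D]

WB = [3, 4]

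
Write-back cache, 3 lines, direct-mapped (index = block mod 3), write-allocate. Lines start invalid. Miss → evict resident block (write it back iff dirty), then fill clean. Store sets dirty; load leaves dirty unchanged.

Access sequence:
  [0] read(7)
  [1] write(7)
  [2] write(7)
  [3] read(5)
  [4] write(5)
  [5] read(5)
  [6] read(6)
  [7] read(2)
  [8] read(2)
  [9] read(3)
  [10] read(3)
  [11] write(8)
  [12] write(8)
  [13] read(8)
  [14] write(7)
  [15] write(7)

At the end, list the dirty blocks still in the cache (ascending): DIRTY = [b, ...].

DIRTY = [7, 8]

0: R B7 -> L1 miss  d=-]
1: W B7 -> L1 hit  d=D]
2: W B7 -> L1 hit  d=D]
3: R B5 -> L2 miss  d=-]
4: W B5 -> L2 hit  d=D]
5: R B5 -> L2 hit  d=D]
6: R B6 -> L0 miss  d=-]
7: R B2 -> L2 miss wb->B5  d=-]
8: R B2 -> L2 hit  d=-]
9: R B3 -> L0 miss  d=-]
10: R B3 -> L0 hit  d=-]
11: W B8 -> L2 miss  d=D]
12: W B8 -> L2 hit  d=D]
13: R B8 -> L2 hit  d=D]
14: W B7 -> L1 hit  d=D]
15: W B7 -> L1 hit  d=D]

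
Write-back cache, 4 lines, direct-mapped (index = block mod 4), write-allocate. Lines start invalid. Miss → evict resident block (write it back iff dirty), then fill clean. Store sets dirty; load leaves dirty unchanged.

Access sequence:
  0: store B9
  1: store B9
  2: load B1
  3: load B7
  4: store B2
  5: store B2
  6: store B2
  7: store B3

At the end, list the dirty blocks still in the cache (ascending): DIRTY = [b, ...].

DIRTY = [2, 3]

0: W B9 → L1 miss [D]
1: W B9 → L1 hit [D]
2: R B1 → L1 miss wb→B9 [-]
3: R B7 → L3 miss [-]
4: W B2 → L2 miss [D]
5: W B2 → L2 hit [D]
6: W B2 → L2 hit [D]
7: W B3 → L3 miss [D]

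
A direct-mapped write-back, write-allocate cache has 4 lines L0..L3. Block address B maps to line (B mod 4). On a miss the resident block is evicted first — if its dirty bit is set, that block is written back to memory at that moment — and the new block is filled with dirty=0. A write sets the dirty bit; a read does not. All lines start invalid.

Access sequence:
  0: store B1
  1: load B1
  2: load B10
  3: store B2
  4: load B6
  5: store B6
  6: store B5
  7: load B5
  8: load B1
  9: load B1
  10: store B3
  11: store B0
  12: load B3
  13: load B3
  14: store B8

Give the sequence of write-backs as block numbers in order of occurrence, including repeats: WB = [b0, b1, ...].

  0 | W B1 → L1 miss [D]
  1 | R B1 → L1 hit [D]
  2 | R B10 → L2 miss [-]
  3 | W B2 → L2 miss [D]
  4 | R B6 → L2 miss wb→B2 [-]
  5 | W B6 → L2 hit [D]
  6 | W B5 → L1 miss wb→B1 [D]
  7 | R B5 → L1 hit [D]
  8 | R B1 → L1 miss wb→B5 [-]
  9 | R B1 → L1 hit [-]
  10 | W B3 → L3 miss [D]
  11 | W B0 → L0 miss [D]
  12 | R B3 → L3 hit [D]
  13 | R B3 → L3 hit [D]
  14 | W B8 → L0 miss wb→B0 [D]

WB = [2, 1, 5, 0]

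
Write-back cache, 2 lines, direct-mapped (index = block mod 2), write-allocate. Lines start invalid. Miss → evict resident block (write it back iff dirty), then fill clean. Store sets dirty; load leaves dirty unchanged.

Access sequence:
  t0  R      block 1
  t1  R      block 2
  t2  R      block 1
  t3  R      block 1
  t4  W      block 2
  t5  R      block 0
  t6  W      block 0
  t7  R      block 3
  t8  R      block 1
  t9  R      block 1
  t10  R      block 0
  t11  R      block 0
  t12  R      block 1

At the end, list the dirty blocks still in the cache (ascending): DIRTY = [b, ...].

DIRTY = [0]

0: R B1 → L1 miss [-]
1: R B2 → L0 miss [-]
2: R B1 → L1 hit [-]
3: R B1 → L1 hit [-]
4: W B2 → L0 hit [D]
5: R B0 → L0 miss wb→B2 [-]
6: W B0 → L0 hit [D]
7: R B3 → L1 miss [-]
8: R B1 → L1 miss [-]
9: R B1 → L1 hit [-]
10: R B0 → L0 hit [D]
11: R B0 → L0 hit [D]
12: R B1 → L1 hit [-]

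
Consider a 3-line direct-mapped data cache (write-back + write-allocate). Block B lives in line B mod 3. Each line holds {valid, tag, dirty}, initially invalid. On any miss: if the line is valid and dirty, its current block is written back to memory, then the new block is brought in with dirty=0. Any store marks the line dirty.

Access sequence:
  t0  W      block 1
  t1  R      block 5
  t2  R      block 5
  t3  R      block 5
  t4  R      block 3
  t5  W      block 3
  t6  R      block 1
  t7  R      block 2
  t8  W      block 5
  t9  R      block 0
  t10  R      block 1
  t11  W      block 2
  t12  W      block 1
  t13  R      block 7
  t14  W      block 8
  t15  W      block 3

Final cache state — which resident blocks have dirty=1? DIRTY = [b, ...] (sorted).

  0 | W B1 → L1 miss [D]
  1 | R B5 → L2 miss [-]
  2 | R B5 → L2 hit [-]
  3 | R B5 → L2 hit [-]
  4 | R B3 → L0 miss [-]
  5 | W B3 → L0 hit [D]
  6 | R B1 → L1 hit [D]
  7 | R B2 → L2 miss [-]
  8 | W B5 → L2 miss [D]
  9 | R B0 → L0 miss wb→B3 [-]
  10 | R B1 → L1 hit [D]
  11 | W B2 → L2 miss wb→B5 [D]
  12 | W B1 → L1 hit [D]
  13 | R B7 → L1 miss wb→B1 [-]
  14 | W B8 → L2 miss wb→B2 [D]
  15 | W B3 → L0 miss [D]

DIRTY = [3, 8]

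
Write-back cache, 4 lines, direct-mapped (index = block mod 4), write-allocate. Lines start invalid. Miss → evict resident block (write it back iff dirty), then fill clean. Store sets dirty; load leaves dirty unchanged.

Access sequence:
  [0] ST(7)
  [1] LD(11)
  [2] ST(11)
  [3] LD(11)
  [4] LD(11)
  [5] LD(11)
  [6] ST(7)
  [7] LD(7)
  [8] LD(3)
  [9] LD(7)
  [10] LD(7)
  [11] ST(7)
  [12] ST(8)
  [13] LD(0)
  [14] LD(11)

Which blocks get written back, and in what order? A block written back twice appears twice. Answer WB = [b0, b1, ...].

WB = [7, 11, 7, 8, 7]

0: W B7 → L3 miss [D]
1: R B11 → L3 miss wb→B7 [-]
2: W B11 → L3 hit [D]
3: R B11 → L3 hit [D]
4: R B11 → L3 hit [D]
5: R B11 → L3 hit [D]
6: W B7 → L3 miss wb→B11 [D]
7: R B7 → L3 hit [D]
8: R B3 → L3 miss wb→B7 [-]
9: R B7 → L3 miss [-]
10: R B7 → L3 hit [-]
11: W B7 → L3 hit [D]
12: W B8 → L0 miss [D]
13: R B0 → L0 miss wb→B8 [-]
14: R B11 → L3 miss wb→B7 [-]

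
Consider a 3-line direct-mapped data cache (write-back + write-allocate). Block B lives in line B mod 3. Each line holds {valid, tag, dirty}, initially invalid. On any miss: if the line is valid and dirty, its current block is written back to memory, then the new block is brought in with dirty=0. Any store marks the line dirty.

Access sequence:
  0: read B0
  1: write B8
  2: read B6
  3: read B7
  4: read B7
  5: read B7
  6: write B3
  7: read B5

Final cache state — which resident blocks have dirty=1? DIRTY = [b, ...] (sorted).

DIRTY = [3]

0: R B0 -> L0 miss  d=-]
1: W B8 -> L2 miss  d=D]
2: R B6 -> L0 miss  d=-]
3: R B7 -> L1 miss  d=-]
4: R B7 -> L1 hit  d=-]
5: R B7 -> L1 hit  d=-]
6: W B3 -> L0 miss  d=D]
7: R B5 -> L2 miss wb->B8  d=-]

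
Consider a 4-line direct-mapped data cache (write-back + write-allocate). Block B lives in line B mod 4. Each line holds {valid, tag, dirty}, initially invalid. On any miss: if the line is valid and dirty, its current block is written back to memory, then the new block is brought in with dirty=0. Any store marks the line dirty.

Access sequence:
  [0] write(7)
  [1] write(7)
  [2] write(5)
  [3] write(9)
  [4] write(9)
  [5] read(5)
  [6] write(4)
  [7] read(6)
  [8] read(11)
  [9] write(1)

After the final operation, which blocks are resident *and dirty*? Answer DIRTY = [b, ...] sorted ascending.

DIRTY = [1, 4]

0: W B7 → L3 miss [D]
1: W B7 → L3 hit [D]
2: W B5 → L1 miss [D]
3: W B9 → L1 miss wb→B5 [D]
4: W B9 → L1 hit [D]
5: R B5 → L1 miss wb→B9 [-]
6: W B4 → L0 miss [D]
7: R B6 → L2 miss [-]
8: R B11 → L3 miss wb→B7 [-]
9: W B1 → L1 miss [D]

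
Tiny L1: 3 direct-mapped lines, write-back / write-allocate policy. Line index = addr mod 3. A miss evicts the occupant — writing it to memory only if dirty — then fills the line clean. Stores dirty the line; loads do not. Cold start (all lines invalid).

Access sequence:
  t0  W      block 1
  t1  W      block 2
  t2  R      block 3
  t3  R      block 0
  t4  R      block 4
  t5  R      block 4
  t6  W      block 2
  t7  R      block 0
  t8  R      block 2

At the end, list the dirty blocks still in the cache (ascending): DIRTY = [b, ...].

DIRTY = [2]

  0 | W B1 → L1 miss [D]
  1 | W B2 → L2 miss [D]
  2 | R B3 → L0 miss [-]
  3 | R B0 → L0 miss [-]
  4 | R B4 → L1 miss wb→B1 [-]
  5 | R B4 → L1 hit [-]
  6 | W B2 → L2 hit [D]
  7 | R B0 → L0 hit [-]
  8 | R B2 → L2 hit [D]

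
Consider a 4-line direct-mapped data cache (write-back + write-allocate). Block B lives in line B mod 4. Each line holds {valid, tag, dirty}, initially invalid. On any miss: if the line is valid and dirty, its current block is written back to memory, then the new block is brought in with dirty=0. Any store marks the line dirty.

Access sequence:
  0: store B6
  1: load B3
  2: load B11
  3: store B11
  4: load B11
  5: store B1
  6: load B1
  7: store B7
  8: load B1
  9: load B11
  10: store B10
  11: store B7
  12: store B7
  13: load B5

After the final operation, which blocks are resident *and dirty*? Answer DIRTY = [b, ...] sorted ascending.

0: W B6 -> L2 miss  d=D]
1: R B3 -> L3 miss  d=-]
2: R B11 -> L3 miss  d=-]
3: W B11 -> L3 hit  d=D]
4: R B11 -> L3 hit  d=D]
5: W B1 -> L1 miss  d=D]
6: R B1 -> L1 hit  d=D]
7: W B7 -> L3 miss wb->B11  d=D]
8: R B1 -> L1 hit  d=D]
9: R B11 -> L3 miss wb->B7  d=-]
10: W B10 -> L2 miss wb->B6  d=D]
11: W B7 -> L3 miss  d=D]
12: W B7 -> L3 hit  d=D]
13: R B5 -> L1 miss wb->B1  d=-]

DIRTY = [7, 10]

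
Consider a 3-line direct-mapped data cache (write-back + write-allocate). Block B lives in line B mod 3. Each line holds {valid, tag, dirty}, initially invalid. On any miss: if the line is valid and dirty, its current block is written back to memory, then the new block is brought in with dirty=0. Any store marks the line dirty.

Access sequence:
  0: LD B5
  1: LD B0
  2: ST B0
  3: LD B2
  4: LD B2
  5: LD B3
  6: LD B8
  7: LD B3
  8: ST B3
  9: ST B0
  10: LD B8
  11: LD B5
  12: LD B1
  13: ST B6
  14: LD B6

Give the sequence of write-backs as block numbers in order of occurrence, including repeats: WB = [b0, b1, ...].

0: R B5 -> L2 miss  d=-]
1: R B0 -> L0 miss  d=-]
2: W B0 -> L0 hit  d=D]
3: R B2 -> L2 miss  d=-]
4: R B2 -> L2 hit  d=-]
5: R B3 -> L0 miss wb->B0  d=-]
6: R B8 -> L2 miss  d=-]
7: R B3 -> L0 hit  d=-]
8: W B3 -> L0 hit  d=D]
9: W B0 -> L0 miss wb->B3  d=D]
10: R B8 -> L2 hit  d=-]
11: R B5 -> L2 miss  d=-]
12: R B1 -> L1 miss  d=-]
13: W B6 -> L0 miss wb->B0  d=D]
14: R B6 -> L0 hit  d=D]

WB = [0, 3, 0]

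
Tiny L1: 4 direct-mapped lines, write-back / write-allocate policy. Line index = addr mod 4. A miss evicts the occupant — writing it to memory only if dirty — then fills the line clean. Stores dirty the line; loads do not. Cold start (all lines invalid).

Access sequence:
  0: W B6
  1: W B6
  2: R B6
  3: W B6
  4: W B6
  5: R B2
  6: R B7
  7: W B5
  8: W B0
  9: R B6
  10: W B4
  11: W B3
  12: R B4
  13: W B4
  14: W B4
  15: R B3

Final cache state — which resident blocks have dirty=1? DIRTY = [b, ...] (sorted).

DIRTY = [3, 4, 5]

0: W B6 -> L2 miss  d=D]
1: W B6 -> L2 hit  d=D]
2: R B6 -> L2 hit  d=D]
3: W B6 -> L2 hit  d=D]
4: W B6 -> L2 hit  d=D]
5: R B2 -> L2 miss wb->B6  d=-]
6: R B7 -> L3 miss  d=-]
7: W B5 -> L1 miss  d=D]
8: W B0 -> L0 miss  d=D]
9: R B6 -> L2 miss  d=-]
10: W B4 -> L0 miss wb->B0  d=D]
11: W B3 -> L3 miss  d=D]
12: R B4 -> L0 hit  d=D]
13: W B4 -> L0 hit  d=D]
14: W B4 -> L0 hit  d=D]
15: R B3 -> L3 hit  d=D]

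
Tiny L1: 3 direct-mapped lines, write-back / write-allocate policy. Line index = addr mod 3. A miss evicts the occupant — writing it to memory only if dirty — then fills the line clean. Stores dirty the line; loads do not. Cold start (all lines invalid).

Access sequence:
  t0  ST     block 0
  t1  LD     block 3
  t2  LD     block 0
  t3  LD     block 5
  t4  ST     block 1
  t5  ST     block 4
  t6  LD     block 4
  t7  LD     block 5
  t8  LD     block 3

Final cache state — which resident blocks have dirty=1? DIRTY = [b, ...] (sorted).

DIRTY = [4]

0: W B0 → L0 miss [D]
1: R B3 → L0 miss wb→B0 [-]
2: R B0 → L0 miss [-]
3: R B5 → L2 miss [-]
4: W B1 → L1 miss [D]
5: W B4 → L1 miss wb→B1 [D]
6: R B4 → L1 hit [D]
7: R B5 → L2 hit [-]
8: R B3 → L0 miss [-]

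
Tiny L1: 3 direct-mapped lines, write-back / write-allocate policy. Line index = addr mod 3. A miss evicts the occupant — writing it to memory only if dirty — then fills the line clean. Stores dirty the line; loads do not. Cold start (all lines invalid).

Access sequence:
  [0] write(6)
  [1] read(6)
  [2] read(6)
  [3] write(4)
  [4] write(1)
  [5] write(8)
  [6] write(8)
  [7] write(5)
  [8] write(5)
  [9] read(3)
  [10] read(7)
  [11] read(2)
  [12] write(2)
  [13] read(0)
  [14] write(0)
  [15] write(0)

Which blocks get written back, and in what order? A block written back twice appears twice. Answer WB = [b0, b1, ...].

WB = [4, 8, 6, 1, 5]

  0 | W B6 → L0 miss [D]
  1 | R B6 → L0 hit [D]
  2 | R B6 → L0 hit [D]
  3 | W B4 → L1 miss [D]
  4 | W B1 → L1 miss wb→B4 [D]
  5 | W B8 → L2 miss [D]
  6 | W B8 → L2 hit [D]
  7 | W B5 → L2 miss wb→B8 [D]
  8 | W B5 → L2 hit [D]
  9 | R B3 → L0 miss wb→B6 [-]
  10 | R B7 → L1 miss wb→B1 [-]
  11 | R B2 → L2 miss wb→B5 [-]
  12 | W B2 → L2 hit [D]
  13 | R B0 → L0 miss [-]
  14 | W B0 → L0 hit [D]
  15 | W B0 → L0 hit [D]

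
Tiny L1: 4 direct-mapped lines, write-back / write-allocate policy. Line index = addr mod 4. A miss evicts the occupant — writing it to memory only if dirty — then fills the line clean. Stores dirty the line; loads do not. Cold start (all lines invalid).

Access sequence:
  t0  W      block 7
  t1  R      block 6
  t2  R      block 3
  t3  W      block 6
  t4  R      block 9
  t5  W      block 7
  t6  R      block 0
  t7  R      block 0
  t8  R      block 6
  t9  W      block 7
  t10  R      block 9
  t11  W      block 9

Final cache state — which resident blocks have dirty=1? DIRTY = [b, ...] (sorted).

DIRTY = [6, 7, 9]

0: W B7 → L3 miss [D]
1: R B6 → L2 miss [-]
2: R B3 → L3 miss wb→B7 [-]
3: W B6 → L2 hit [D]
4: R B9 → L1 miss [-]
5: W B7 → L3 miss [D]
6: R B0 → L0 miss [-]
7: R B0 → L0 hit [-]
8: R B6 → L2 hit [D]
9: W B7 → L3 hit [D]
10: R B9 → L1 hit [-]
11: W B9 → L1 hit [D]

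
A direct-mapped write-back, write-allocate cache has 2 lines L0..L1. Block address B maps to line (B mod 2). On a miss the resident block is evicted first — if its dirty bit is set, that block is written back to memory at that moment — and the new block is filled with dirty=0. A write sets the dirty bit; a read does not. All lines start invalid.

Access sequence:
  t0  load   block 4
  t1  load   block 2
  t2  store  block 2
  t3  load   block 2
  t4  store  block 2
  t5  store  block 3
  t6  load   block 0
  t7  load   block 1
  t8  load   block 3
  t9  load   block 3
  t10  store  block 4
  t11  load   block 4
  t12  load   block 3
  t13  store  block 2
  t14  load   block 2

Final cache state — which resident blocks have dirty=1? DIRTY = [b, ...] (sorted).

  0 | R B4 → L0 miss [-]
  1 | R B2 → L0 miss [-]
  2 | W B2 → L0 hit [D]
  3 | R B2 → L0 hit [D]
  4 | W B2 → L0 hit [D]
  5 | W B3 → L1 miss [D]
  6 | R B0 → L0 miss wb→B2 [-]
  7 | R B1 → L1 miss wb→B3 [-]
  8 | R B3 → L1 miss [-]
  9 | R B3 → L1 hit [-]
  10 | W B4 → L0 miss [D]
  11 | R B4 → L0 hit [D]
  12 | R B3 → L1 hit [-]
  13 | W B2 → L0 miss wb→B4 [D]
  14 | R B2 → L0 hit [D]

DIRTY = [2]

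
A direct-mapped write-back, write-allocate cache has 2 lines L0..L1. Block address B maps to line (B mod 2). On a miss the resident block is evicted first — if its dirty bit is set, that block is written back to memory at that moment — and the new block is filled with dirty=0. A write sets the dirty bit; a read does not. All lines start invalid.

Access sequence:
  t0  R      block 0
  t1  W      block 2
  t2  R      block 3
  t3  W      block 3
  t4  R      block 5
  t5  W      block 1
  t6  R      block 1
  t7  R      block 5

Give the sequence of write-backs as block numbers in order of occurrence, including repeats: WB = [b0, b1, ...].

WB = [3, 1]

0: R B0 -> L0 miss  d=-]
1: W B2 -> L0 miss  d=D]
2: R B3 -> L1 miss  d=-]
3: W B3 -> L1 hit  d=D]
4: R B5 -> L1 miss wb->B3  d=-]
5: W B1 -> L1 miss  d=D]
6: R B1 -> L1 hit  d=D]
7: R B5 -> L1 miss wb->B1  d=-]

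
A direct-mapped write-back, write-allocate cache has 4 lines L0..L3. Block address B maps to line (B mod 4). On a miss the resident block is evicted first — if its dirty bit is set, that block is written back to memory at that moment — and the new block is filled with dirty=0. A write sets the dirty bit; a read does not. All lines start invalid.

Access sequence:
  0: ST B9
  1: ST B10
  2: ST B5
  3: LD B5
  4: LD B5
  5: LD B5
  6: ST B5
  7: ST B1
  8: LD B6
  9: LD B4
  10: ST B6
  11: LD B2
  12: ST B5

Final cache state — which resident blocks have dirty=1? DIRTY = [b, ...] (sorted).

DIRTY = [5]

0: W B9 → L1 miss [D]
1: W B10 → L2 miss [D]
2: W B5 → L1 miss wb→B9 [D]
3: R B5 → L1 hit [D]
4: R B5 → L1 hit [D]
5: R B5 → L1 hit [D]
6: W B5 → L1 hit [D]
7: W B1 → L1 miss wb→B5 [D]
8: R B6 → L2 miss wb→B10 [-]
9: R B4 → L0 miss [-]
10: W B6 → L2 hit [D]
11: R B2 → L2 miss wb→B6 [-]
12: W B5 → L1 miss wb→B1 [D]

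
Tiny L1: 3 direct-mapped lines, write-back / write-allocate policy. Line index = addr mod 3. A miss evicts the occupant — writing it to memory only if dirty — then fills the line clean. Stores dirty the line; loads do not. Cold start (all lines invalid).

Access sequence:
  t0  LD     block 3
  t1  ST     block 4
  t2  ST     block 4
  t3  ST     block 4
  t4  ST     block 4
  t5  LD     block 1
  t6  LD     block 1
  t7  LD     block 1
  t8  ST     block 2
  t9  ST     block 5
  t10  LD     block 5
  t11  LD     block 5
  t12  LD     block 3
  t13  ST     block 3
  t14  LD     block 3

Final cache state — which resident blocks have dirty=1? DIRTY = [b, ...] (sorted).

DIRTY = [3, 5]

0: R B3 -> L0 miss  d=-]
1: W B4 -> L1 miss  d=D]
2: W B4 -> L1 hit  d=D]
3: W B4 -> L1 hit  d=D]
4: W B4 -> L1 hit  d=D]
5: R B1 -> L1 miss wb->B4  d=-]
6: R B1 -> L1 hit  d=-]
7: R B1 -> L1 hit  d=-]
8: W B2 -> L2 miss  d=D]
9: W B5 -> L2 miss wb->B2  d=D]
10: R B5 -> L2 hit  d=D]
11: R B5 -> L2 hit  d=D]
12: R B3 -> L0 hit  d=-]
13: W B3 -> L0 hit  d=D]
14: R B3 -> L0 hit  d=D]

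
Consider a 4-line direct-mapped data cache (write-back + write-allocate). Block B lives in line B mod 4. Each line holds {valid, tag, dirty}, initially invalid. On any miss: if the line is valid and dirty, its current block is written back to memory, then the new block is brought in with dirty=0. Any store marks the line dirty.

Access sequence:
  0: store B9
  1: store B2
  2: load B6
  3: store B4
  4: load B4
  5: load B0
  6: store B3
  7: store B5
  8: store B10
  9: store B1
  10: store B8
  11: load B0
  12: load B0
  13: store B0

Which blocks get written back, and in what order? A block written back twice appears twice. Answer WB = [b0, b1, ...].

WB = [2, 4, 9, 5, 8]

  0 | W B9 → L1 miss [D]
  1 | W B2 → L2 miss [D]
  2 | R B6 → L2 miss wb→B2 [-]
  3 | W B4 → L0 miss [D]
  4 | R B4 → L0 hit [D]
  5 | R B0 → L0 miss wb→B4 [-]
  6 | W B3 → L3 miss [D]
  7 | W B5 → L1 miss wb→B9 [D]
  8 | W B10 → L2 miss [D]
  9 | W B1 → L1 miss wb→B5 [D]
  10 | W B8 → L0 miss [D]
  11 | R B0 → L0 miss wb→B8 [-]
  12 | R B0 → L0 hit [-]
  13 | W B0 → L0 hit [D]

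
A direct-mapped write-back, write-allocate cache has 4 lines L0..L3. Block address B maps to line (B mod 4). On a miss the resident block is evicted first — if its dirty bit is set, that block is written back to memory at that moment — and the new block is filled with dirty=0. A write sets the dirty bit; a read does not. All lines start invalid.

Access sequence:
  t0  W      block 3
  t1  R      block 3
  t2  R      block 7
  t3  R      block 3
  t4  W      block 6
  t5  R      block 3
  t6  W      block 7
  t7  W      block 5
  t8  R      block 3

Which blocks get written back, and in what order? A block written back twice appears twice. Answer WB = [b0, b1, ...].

  0 | W B3 → L3 miss [D]
  1 | R B3 → L3 hit [D]
  2 | R B7 → L3 miss wb→B3 [-]
  3 | R B3 → L3 miss [-]
  4 | W B6 → L2 miss [D]
  5 | R B3 → L3 hit [-]
  6 | W B7 → L3 miss [D]
  7 | W B5 → L1 miss [D]
  8 | R B3 → L3 miss wb→B7 [-]

WB = [3, 7]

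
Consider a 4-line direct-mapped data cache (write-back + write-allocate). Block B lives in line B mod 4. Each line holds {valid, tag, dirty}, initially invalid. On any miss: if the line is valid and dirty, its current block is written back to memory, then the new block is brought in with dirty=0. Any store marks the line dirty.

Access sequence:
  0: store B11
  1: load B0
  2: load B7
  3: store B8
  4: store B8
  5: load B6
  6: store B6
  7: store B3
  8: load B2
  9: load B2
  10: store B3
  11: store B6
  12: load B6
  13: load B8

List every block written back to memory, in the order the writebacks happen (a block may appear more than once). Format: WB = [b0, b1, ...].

0: W B11 -> L3 miss  d=D]
1: R B0 -> L0 miss  d=-]
2: R B7 -> L3 miss wb->B11  d=-]
3: W B8 -> L0 miss  d=D]
4: W B8 -> L0 hit  d=D]
5: R B6 -> L2 miss  d=-]
6: W B6 -> L2 hit  d=D]
7: W B3 -> L3 miss  d=D]
8: R B2 -> L2 miss wb->B6  d=-]
9: R B2 -> L2 hit  d=-]
10: W B3 -> L3 hit  d=D]
11: W B6 -> L2 miss  d=D]
12: R B6 -> L2 hit  d=D]
13: R B8 -> L0 hit  d=D]

WB = [11, 6]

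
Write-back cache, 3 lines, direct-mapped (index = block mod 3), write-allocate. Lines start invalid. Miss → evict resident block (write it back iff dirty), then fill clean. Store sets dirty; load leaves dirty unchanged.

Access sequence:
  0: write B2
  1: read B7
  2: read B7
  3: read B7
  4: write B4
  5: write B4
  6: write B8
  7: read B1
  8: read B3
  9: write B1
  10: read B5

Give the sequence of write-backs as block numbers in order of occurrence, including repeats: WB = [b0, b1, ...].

0: W B2 → L2 miss [D]
1: R B7 → L1 miss [-]
2: R B7 → L1 hit [-]
3: R B7 → L1 hit [-]
4: W B4 → L1 miss [D]
5: W B4 → L1 hit [D]
6: W B8 → L2 miss wb→B2 [D]
7: R B1 → L1 miss wb→B4 [-]
8: R B3 → L0 miss [-]
9: W B1 → L1 hit [D]
10: R B5 → L2 miss wb→B8 [-]

WB = [2, 4, 8]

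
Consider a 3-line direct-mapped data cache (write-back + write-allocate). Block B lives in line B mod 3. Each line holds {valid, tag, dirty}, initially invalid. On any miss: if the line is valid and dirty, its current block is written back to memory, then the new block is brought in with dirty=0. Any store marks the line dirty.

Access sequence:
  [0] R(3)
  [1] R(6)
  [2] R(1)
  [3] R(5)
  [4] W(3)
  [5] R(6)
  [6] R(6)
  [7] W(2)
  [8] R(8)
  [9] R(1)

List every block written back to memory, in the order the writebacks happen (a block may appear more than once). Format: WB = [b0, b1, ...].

  0 | R B3 → L0 miss [-]
  1 | R B6 → L0 miss [-]
  2 | R B1 → L1 miss [-]
  3 | R B5 → L2 miss [-]
  4 | W B3 → L0 miss [D]
  5 | R B6 → L0 miss wb→B3 [-]
  6 | R B6 → L0 hit [-]
  7 | W B2 → L2 miss [D]
  8 | R B8 → L2 miss wb→B2 [-]
  9 | R B1 → L1 hit [-]

WB = [3, 2]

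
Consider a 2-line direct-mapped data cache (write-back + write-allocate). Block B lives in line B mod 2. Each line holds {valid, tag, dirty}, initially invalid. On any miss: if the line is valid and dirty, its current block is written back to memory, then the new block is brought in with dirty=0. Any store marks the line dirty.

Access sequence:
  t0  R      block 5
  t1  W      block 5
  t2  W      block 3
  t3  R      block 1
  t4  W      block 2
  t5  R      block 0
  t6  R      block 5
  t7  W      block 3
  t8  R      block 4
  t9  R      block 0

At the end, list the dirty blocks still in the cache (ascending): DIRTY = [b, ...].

DIRTY = [3]

0: R B5 → L1 miss [-]
1: W B5 → L1 hit [D]
2: W B3 → L1 miss wb→B5 [D]
3: R B1 → L1 miss wb→B3 [-]
4: W B2 → L0 miss [D]
5: R B0 → L0 miss wb→B2 [-]
6: R B5 → L1 miss [-]
7: W B3 → L1 miss [D]
8: R B4 → L0 miss [-]
9: R B0 → L0 miss [-]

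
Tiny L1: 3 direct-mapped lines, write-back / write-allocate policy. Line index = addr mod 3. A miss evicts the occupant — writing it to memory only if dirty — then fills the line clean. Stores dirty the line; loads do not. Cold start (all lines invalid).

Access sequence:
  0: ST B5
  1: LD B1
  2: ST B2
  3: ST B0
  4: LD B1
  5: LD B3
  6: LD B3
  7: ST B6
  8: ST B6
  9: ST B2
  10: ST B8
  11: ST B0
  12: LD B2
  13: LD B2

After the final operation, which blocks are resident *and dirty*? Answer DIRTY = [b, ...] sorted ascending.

DIRTY = [0]

0: W B5 -> L2 miss  d=D]
1: R B1 -> L1 miss  d=-]
2: W B2 -> L2 miss wb->B5  d=D]
3: W B0 -> L0 miss  d=D]
4: R B1 -> L1 hit  d=-]
5: R B3 -> L0 miss wb->B0  d=-]
6: R B3 -> L0 hit  d=-]
7: W B6 -> L0 miss  d=D]
8: W B6 -> L0 hit  d=D]
9: W B2 -> L2 hit  d=D]
10: W B8 -> L2 miss wb->B2  d=D]
11: W B0 -> L0 miss wb->B6  d=D]
12: R B2 -> L2 miss wb->B8  d=-]
13: R B2 -> L2 hit  d=-]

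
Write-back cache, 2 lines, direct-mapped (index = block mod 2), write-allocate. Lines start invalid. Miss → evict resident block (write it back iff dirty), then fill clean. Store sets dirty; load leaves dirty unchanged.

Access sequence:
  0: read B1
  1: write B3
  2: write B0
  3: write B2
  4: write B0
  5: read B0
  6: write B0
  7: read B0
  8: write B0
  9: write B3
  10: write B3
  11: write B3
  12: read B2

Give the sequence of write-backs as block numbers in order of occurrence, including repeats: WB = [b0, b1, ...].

  0 | R B1 → L1 miss [-]
  1 | W B3 → L1 miss [D]
  2 | W B0 → L0 miss [D]
  3 | W B2 → L0 miss wb→B0 [D]
  4 | W B0 → L0 miss wb→B2 [D]
  5 | R B0 → L0 hit [D]
  6 | W B0 → L0 hit [D]
  7 | R B0 → L0 hit [D]
  8 | W B0 → L0 hit [D]
  9 | W B3 → L1 hit [D]
  10 | W B3 → L1 hit [D]
  11 | W B3 → L1 hit [D]
  12 | R B2 → L0 miss wb→B0 [-]

WB = [0, 2, 0]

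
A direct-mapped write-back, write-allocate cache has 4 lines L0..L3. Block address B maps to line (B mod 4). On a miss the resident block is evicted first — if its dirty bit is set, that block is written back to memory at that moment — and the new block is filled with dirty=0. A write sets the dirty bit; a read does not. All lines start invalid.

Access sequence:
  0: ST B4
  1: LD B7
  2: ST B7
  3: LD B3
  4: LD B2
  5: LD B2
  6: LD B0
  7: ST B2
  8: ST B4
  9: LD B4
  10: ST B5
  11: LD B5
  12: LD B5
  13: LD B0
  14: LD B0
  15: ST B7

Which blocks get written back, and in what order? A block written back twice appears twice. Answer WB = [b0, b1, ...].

WB = [7, 4, 4]

0: W B4 → L0 miss [D]
1: R B7 → L3 miss [-]
2: W B7 → L3 hit [D]
3: R B3 → L3 miss wb→B7 [-]
4: R B2 → L2 miss [-]
5: R B2 → L2 hit [-]
6: R B0 → L0 miss wb→B4 [-]
7: W B2 → L2 hit [D]
8: W B4 → L0 miss [D]
9: R B4 → L0 hit [D]
10: W B5 → L1 miss [D]
11: R B5 → L1 hit [D]
12: R B5 → L1 hit [D]
13: R B0 → L0 miss wb→B4 [-]
14: R B0 → L0 hit [-]
15: W B7 → L3 miss [D]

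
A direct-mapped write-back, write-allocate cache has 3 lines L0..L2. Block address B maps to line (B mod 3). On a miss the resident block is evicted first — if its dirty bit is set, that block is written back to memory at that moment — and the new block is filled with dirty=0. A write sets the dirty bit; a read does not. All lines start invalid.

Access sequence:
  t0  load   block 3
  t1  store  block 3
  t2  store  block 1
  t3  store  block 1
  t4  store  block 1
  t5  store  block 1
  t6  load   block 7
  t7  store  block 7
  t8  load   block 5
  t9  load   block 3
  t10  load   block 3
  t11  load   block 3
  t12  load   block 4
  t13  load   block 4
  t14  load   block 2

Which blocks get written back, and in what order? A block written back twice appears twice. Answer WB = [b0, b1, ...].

WB = [1, 7]

0: R B3 → L0 miss [-]
1: W B3 → L0 hit [D]
2: W B1 → L1 miss [D]
3: W B1 → L1 hit [D]
4: W B1 → L1 hit [D]
5: W B1 → L1 hit [D]
6: R B7 → L1 miss wb→B1 [-]
7: W B7 → L1 hit [D]
8: R B5 → L2 miss [-]
9: R B3 → L0 hit [D]
10: R B3 → L0 hit [D]
11: R B3 → L0 hit [D]
12: R B4 → L1 miss wb→B7 [-]
13: R B4 → L1 hit [-]
14: R B2 → L2 miss [-]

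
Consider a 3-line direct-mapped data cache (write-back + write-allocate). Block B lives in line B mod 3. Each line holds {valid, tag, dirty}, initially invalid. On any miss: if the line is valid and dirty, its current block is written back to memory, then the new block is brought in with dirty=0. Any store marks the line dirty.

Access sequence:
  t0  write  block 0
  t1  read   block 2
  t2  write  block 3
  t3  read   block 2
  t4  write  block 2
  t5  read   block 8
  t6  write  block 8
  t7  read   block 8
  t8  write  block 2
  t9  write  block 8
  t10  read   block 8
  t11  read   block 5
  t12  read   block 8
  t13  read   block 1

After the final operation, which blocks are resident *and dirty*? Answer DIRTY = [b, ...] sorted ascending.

0: W B0 → L0 miss [D]
1: R B2 → L2 miss [-]
2: W B3 → L0 miss wb→B0 [D]
3: R B2 → L2 hit [-]
4: W B2 → L2 hit [D]
5: R B8 → L2 miss wb→B2 [-]
6: W B8 → L2 hit [D]
7: R B8 → L2 hit [D]
8: W B2 → L2 miss wb→B8 [D]
9: W B8 → L2 miss wb→B2 [D]
10: R B8 → L2 hit [D]
11: R B5 → L2 miss wb→B8 [-]
12: R B8 → L2 miss [-]
13: R B1 → L1 miss [-]

DIRTY = [3]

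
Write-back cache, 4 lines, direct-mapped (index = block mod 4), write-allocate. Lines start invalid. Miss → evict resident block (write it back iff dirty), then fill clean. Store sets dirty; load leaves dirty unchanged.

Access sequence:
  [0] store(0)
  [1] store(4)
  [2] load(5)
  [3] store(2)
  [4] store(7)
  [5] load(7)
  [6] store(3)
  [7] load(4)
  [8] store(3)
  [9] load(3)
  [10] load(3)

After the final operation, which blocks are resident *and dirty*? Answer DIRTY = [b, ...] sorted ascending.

DIRTY = [2, 3, 4]

0: W B0 -> L0 miss  d=D]
1: W B4 -> L0 miss wb->B0  d=D]
2: R B5 -> L1 miss  d=-]
3: W B2 -> L2 miss  d=D]
4: W B7 -> L3 miss  d=D]
5: R B7 -> L3 hit  d=D]
6: W B3 -> L3 miss wb->B7  d=D]
7: R B4 -> L0 hit  d=D]
8: W B3 -> L3 hit  d=D]
9: R B3 -> L3 hit  d=D]
10: R B3 -> L3 hit  d=D]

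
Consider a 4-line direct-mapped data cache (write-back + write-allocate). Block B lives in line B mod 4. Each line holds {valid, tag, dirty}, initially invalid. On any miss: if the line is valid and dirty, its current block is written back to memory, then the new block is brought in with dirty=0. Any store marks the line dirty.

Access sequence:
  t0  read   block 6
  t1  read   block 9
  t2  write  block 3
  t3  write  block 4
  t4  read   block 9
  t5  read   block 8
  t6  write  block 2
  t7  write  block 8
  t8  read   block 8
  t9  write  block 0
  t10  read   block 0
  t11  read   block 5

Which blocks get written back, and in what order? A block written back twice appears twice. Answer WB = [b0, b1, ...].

WB = [4, 8]

  0 | R B6 → L2 miss [-]
  1 | R B9 → L1 miss [-]
  2 | W B3 → L3 miss [D]
  3 | W B4 → L0 miss [D]
  4 | R B9 → L1 hit [-]
  5 | R B8 → L0 miss wb→B4 [-]
  6 | W B2 → L2 miss [D]
  7 | W B8 → L0 hit [D]
  8 | R B8 → L0 hit [D]
  9 | W B0 → L0 miss wb→B8 [D]
  10 | R B0 → L0 hit [D]
  11 | R B5 → L1 miss [-]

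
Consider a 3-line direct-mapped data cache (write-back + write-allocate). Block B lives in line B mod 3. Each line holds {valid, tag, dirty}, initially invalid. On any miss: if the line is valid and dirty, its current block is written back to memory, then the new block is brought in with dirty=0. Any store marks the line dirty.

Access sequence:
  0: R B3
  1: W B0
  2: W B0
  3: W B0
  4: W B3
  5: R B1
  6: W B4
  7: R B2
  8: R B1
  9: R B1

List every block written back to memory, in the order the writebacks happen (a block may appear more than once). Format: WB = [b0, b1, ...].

0: R B3 → L0 miss [-]
1: W B0 → L0 miss [D]
2: W B0 → L0 hit [D]
3: W B0 → L0 hit [D]
4: W B3 → L0 miss wb→B0 [D]
5: R B1 → L1 miss [-]
6: W B4 → L1 miss [D]
7: R B2 → L2 miss [-]
8: R B1 → L1 miss wb→B4 [-]
9: R B1 → L1 hit [-]

WB = [0, 4]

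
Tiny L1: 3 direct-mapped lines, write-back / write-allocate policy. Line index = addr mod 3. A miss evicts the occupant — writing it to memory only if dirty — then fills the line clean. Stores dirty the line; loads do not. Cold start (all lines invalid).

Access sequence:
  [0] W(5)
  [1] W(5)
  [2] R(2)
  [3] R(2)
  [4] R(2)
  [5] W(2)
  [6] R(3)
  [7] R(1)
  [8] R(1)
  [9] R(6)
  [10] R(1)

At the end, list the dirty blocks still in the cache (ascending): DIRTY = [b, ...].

DIRTY = [2]

0: W B5 → L2 miss [D]
1: W B5 → L2 hit [D]
2: R B2 → L2 miss wb→B5 [-]
3: R B2 → L2 hit [-]
4: R B2 → L2 hit [-]
5: W B2 → L2 hit [D]
6: R B3 → L0 miss [-]
7: R B1 → L1 miss [-]
8: R B1 → L1 hit [-]
9: R B6 → L0 miss [-]
10: R B1 → L1 hit [-]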